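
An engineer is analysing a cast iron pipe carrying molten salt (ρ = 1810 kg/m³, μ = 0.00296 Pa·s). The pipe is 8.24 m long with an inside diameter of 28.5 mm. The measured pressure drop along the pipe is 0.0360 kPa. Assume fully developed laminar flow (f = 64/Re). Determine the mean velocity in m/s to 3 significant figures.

For laminar flow, f = 64/Re with Re = ρVD/μ, so Darcy-Weisbach reduces to ΔP = 32μLV/D². Solving for V: V = ΔP·D²/(32μL) = 36·(0.0285)²/(32·0.00296·8.24) = 0.03746 m/s.
Check: Re = ρVD/μ = 1810·0.03746·0.0285/0.00296 = 652.9 < 2300, so the laminar assumption holds.

V ≈ 0.0375 m/s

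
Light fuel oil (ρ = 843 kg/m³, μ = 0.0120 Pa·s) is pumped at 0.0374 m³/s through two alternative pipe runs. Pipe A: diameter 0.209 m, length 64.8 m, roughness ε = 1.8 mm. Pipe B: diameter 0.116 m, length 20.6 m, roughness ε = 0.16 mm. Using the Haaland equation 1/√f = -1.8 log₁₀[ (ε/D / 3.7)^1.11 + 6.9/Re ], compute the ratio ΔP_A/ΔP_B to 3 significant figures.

Pipe A: V = Q/A = 0.0374/0.03431 = 1.09 m/s; Re = 1.601e+04; ε/D = 0.00861; Haaland → f = 0.03968; ΔP_A = f(L/D)(ρV²/2) = 6163 Pa.
Pipe B: V = Q/A = 0.0374/0.01057 = 3.539 m/s; Re = 2.884e+04; ε/D = 0.00138; Haaland → f = 0.02666; ΔP_B = f(L/D)(ρV²/2) = 2.499e+04 Pa.
ΔP_A/ΔP_B = 6163/2.499e+04 = 0.247.

ΔP_A/ΔP_B ≈ 0.247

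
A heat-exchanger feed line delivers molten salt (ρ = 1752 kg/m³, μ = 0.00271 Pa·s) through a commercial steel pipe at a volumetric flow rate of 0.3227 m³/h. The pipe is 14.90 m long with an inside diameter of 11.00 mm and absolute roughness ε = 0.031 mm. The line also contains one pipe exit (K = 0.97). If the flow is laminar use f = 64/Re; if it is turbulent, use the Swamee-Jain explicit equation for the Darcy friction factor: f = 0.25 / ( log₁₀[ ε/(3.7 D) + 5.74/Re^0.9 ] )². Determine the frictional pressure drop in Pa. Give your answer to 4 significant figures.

Q = 0.3227 m³/h = 0.3227/3600 = 8.964e-05 m³/s.
Cross-sectional area A = πD²/4 = π(0.011)²/4 = 9.503e-05 m²; mean velocity V = Q/A = 8.964e-05/9.503e-05 = 0.9432 m/s.
Reynolds number Re = ρVD/μ = 1752 · 0.9432 · 0.011 / 0.00271 = 6708.
Re > 4000 → turbulent. Relative roughness ε/D = 3.1e-05/0.011 = 0.00282. Swamee-Jain: f = 0.25/(log₁₀[0.00282/3.7 + 5.74/6708^0.9])² = 0.25/(log₁₀[0.000762 + 0.00207])² = 0.25/(-2.549)² = 0.03849.
Total minor-loss coefficient ΣK = 1·0.97 = 0.97.
ΔP = [f·L/D + ΣK]·(ρV²/2) = [0.03849·14.9/0.011 + 0.97]·(1752·0.9432²/2) = [52.13 + 0.97]·779.4 = 4.139e+04 Pa.

ΔP ≈ 41390 Pa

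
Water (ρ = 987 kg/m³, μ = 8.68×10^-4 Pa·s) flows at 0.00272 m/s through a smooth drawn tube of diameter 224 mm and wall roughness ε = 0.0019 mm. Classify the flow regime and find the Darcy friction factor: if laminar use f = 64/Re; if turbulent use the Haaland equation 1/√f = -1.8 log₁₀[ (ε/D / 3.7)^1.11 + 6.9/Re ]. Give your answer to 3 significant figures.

f ≈ 0.0924

Re = ρVD/μ = 987·0.00272·0.224/0.000868 = 692.8.
Re < 2300 → laminar, so f = 64/Re = 0.09238 (roughness is irrelevant in laminar flow).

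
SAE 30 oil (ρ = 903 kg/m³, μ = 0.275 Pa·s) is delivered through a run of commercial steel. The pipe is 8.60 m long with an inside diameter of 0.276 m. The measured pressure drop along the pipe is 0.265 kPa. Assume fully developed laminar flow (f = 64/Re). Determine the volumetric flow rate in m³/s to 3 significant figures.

Q ≈ 0.0160 m³/s

For laminar flow, f = 64/Re with Re = ρVD/μ, so Darcy-Weisbach reduces to ΔP = 32μLV/D². Solving for V: V = ΔP·D²/(32μL) = 265·(0.276)²/(32·0.275·8.6) = 0.2667 m/s.
Check: Re = ρVD/μ = 903·0.2667·0.276/0.275 = 241.7 < 2300, so the laminar assumption holds.
Q = V·A = 0.2667·(π/4·0.276²) = 0.01596 m³/s = 0.0160 m³/s.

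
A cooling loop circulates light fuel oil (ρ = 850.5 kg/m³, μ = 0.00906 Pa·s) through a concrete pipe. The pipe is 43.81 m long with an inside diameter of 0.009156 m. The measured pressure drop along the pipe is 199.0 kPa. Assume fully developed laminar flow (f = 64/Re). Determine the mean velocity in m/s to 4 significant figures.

For laminar flow, f = 64/Re with Re = ρVD/μ, so Darcy-Weisbach reduces to ΔP = 32μLV/D². Solving for V: V = ΔP·D²/(32μL) = 1.99e+05·(0.009156)²/(32·0.00906·43.81) = 1.313 m/s.
Check: Re = ρVD/μ = 850.5·1.313·0.009156/0.00906 = 1129 < 2300, so the laminar assumption holds.

V ≈ 1.313 m/s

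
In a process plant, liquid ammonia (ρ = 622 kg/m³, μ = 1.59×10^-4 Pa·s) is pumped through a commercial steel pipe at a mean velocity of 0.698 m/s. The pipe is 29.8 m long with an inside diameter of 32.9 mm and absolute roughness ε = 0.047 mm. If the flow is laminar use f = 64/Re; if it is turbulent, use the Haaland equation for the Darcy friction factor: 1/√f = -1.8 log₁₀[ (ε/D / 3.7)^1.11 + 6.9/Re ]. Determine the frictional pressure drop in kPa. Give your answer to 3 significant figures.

Reynolds number Re = ρVD/μ = 622 · 0.698 · 0.0329 / 0.000159 = 8.983e+04.
Re > 4000 → turbulent. Relative roughness ε/D = 4.7e-05/0.0329 = 0.00143. Haaland: 1/√f = -1.8 log₁₀[(0.00143/3.7)^1.11 + 6.9/8.983e+04] = -1.8 log₁₀[0.000163 + 7.68e-05] = 6.517, so f = 0.02354.
Darcy-Weisbach: ΔP = f(L/D)(ρV²/2) = 0.02354·(29.8/0.0329)·(622·0.698²/2) = 0.02354·905.8·151.5 = 3231 Pa.
ΔP = 3231 Pa = 3.23 kPa.

ΔP ≈ 3.23 kPa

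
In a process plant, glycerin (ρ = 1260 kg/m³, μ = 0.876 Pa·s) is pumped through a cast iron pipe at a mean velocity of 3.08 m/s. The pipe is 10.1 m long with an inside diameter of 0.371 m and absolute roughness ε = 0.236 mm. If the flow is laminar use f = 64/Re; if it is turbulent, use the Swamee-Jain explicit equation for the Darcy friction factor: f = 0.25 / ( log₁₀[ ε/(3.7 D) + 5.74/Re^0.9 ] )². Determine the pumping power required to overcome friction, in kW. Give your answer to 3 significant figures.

Reynolds number Re = ρVD/μ = 1260 · 3.08 · 0.371 / 0.876 = 1644.
Re < 2300 → laminar flow, so f = 64/Re = 64/1644 = 0.03894 (the turbulent correlation is not needed).
Darcy-Weisbach: ΔP = f(L/D)(ρV²/2) = 0.03894·(10.1/0.371)·(1260·3.08²/2) = 0.03894·27.22·5976 = 6335 Pa.
Q = V·A = 3.08·0.1081 = 0.333 m³/s.
Pumping power P = QΔP = 0.333·6335 = 2109 W = 2.11 kW.

P ≈ 2.11 kW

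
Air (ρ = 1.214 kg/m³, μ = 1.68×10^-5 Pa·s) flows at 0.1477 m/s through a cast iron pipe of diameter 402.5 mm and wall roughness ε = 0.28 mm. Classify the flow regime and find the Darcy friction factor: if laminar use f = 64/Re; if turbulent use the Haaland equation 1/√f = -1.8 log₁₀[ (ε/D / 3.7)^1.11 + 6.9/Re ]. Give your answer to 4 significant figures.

Re = ρVD/μ = 1.214·0.1477·0.4025/1.68e-05 = 4296.
Re > 4000 → turbulent. ε/D = 0.00028/0.4025 = 0.000696; Haaland: 1/√f = -1.8 log₁₀[7.32e-05 + 0.00161] = 4.995, so f = 0.04008.

f ≈ 0.04008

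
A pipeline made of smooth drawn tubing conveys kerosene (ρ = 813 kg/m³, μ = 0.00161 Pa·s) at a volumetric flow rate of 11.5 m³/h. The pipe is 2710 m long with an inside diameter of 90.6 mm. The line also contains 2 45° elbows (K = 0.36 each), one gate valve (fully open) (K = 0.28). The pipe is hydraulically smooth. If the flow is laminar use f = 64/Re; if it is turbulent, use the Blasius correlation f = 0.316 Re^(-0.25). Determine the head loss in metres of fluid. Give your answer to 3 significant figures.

h_f ≈ 9.65 m

Q = 11.5 m³/h = 11.5/3600 = 0.003194 m³/s.
Cross-sectional area A = πD²/4 = π(0.0906)²/4 = 0.006447 m²; mean velocity V = Q/A = 0.003194/0.006447 = 0.4955 m/s.
Reynolds number Re = ρVD/μ = 813 · 0.4955 · 0.0906 / 0.00161 = 2.267e+04.
Re > 4000 → turbulent. Smooth-pipe (Blasius): f = 0.316 Re^(-0.25) = 0.316/(2.267e+04)^0.25 = 0.02575.
Total minor-loss coefficient ΣK = 2·0.36 + 1·0.28 = 1.
ΔP = [f·L/D + ΣK]·(ρV²/2) = [0.02575·2710/0.0906 + 1]·(813·0.4955²/2) = [770.3 + 1]·99.81 = 7.698e+04 Pa.
Head loss h_f = ΔP/(ρg) = 7.698e+04/(813·9.81) = 9.65 m.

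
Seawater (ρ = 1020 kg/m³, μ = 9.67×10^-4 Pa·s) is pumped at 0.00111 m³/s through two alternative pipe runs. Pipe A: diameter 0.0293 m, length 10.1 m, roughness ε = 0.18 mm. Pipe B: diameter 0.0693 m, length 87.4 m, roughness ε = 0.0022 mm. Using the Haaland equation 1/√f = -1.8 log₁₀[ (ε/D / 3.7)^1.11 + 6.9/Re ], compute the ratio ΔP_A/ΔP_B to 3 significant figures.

ΔP_A/ΔP_B ≈ 11.4

Pipe A: V = Q/A = 0.00111/0.0006743 = 1.646 m/s; Re = 5.088e+04; ε/D = 0.00614; Haaland → f = 0.03386; ΔP_A = f(L/D)(ρV²/2) = 1.613e+04 Pa.
Pipe B: V = Q/A = 0.00111/0.003772 = 0.2943 m/s; Re = 2.151e+04; ε/D = 3.17e-05; Haaland → f = 0.02533; ΔP_B = f(L/D)(ρV²/2) = 1411 Pa.
ΔP_A/ΔP_B = 1.613e+04/1411 = 11.4.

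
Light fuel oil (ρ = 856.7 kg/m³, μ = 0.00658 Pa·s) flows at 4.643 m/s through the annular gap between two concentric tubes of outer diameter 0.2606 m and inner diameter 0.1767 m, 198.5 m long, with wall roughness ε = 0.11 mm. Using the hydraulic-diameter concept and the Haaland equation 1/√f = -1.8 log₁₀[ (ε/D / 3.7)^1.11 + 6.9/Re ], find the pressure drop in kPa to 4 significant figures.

Hydraulic diameter D_h = 4A/P = D_o - D_i = 0.2606 - 0.1767 = 0.0839 m.
Re = ρVD_h/μ = 856.7·4.643·0.0839/0.00658 = 5.072e+04.
ε/D_h = 0.00011/0.0839 = 0.00131; Haaland gives 1/√f = -1.8 log₁₀[0.000148+0.000136] = 6.384, so f = 0.02453.
ΔP = f(L/D_h)(ρV²/2) = 0.02453·198.5/0.0839·9234 = 5.36e+05 Pa.
ΔP = 536.0 kPa.

ΔP ≈ 536.0 kPa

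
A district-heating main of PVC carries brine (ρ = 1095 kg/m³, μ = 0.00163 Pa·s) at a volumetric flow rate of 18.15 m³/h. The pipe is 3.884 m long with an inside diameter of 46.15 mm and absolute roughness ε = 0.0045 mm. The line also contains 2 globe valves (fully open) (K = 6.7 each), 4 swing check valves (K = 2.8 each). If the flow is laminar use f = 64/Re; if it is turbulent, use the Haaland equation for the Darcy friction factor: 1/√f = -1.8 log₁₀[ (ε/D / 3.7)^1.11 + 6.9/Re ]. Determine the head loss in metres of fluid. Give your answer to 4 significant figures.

h_f ≈ 12.11 m

Q = 18.15 m³/h = 18.15/3600 = 0.005042 m³/s.
Cross-sectional area A = πD²/4 = π(0.04615)²/4 = 0.001673 m²; mean velocity V = Q/A = 0.005042/0.001673 = 3.014 m/s.
Reynolds number Re = ρVD/μ = 1095 · 3.014 · 0.04615 / 0.00163 = 9.344e+04.
Re > 4000 → turbulent. Relative roughness ε/D = 4.5e-06/0.04615 = 9.75e-05. Haaland: 1/√f = -1.8 log₁₀[(9.75e-05/3.7)^1.11 + 6.9/9.344e+04] = -1.8 log₁₀[8.26e-06 + 7.38e-05] = 7.354, so f = 0.01849.
Total minor-loss coefficient ΣK = 2·6.7 + 4·2.8 = 24.6.
ΔP = [f·L/D + ΣK]·(ρV²/2) = [0.01849·3.884/0.04615 + 24.6]·(1095·3.014²/2) = [1.556 + 24.6]·4974 = 1.301e+05 Pa.
Head loss h_f = ΔP/(ρg) = 1.301e+05/(1095·9.81) = 12.11 m.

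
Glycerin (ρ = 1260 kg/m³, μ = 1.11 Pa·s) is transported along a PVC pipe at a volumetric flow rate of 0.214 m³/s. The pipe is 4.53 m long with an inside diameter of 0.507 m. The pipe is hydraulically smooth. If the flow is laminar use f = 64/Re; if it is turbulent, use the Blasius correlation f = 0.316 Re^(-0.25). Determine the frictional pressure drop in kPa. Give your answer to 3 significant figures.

Cross-sectional area A = πD²/4 = π(0.507)²/4 = 0.2019 m²; mean velocity V = Q/A = 0.214/0.2019 = 1.06 m/s.
Reynolds number Re = ρVD/μ = 1260 · 1.06 · 0.507 / 1.11 = 610.
Re < 2300 → laminar flow, so f = 64/Re = 64/610 = 0.1049 (the turbulent correlation is not needed).
Darcy-Weisbach: ΔP = f(L/D)(ρV²/2) = 0.1049·(4.53/0.507)·(1260·1.06²/2) = 0.1049·8.935·707.9 = 663.5 Pa.
ΔP = 663.5 Pa = 0.664 kPa.

ΔP ≈ 0.664 kPa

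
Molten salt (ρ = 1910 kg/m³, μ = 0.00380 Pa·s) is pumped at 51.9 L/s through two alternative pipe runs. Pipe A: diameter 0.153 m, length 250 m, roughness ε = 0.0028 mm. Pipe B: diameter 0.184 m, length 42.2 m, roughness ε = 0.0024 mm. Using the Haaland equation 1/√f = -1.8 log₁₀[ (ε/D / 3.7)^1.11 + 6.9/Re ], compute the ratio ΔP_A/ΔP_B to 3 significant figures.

Pipe A: V = Q/A = 0.0519/0.01839 = 2.823 m/s; Re = 2.171e+05; ε/D = 1.83e-05; Haaland → f = 0.01537; ΔP_A = f(L/D)(ρV²/2) = 1.912e+05 Pa.
Pipe B: V = Q/A = 0.0519/0.02659 = 1.952 m/s; Re = 1.805e+05; ε/D = 1.3e-05; Haaland → f = 0.01589; ΔP_B = f(L/D)(ρV²/2) = 1.326e+04 Pa.
ΔP_A/ΔP_B = 1.912e+05/1.326e+04 = 14.4.

ΔP_A/ΔP_B ≈ 14.4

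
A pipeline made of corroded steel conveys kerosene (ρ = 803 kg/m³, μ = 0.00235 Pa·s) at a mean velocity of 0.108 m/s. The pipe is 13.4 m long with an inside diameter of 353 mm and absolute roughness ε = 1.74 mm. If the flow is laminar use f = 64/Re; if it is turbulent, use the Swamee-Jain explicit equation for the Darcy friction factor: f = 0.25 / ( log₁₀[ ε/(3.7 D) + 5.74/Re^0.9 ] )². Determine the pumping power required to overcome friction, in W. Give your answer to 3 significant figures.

Reynolds number Re = ρVD/μ = 803 · 0.108 · 0.353 / 0.00235 = 1.303e+04.
Re > 4000 → turbulent. Relative roughness ε/D = 0.00174/0.353 = 0.00493. Swamee-Jain: f = 0.25/(log₁₀[0.00493/3.7 + 5.74/1.303e+04^0.9])² = 0.25/(log₁₀[0.00133 + 0.00114])² = 0.25/(-2.608)² = 0.03677.
Darcy-Weisbach: ΔP = f(L/D)(ρV²/2) = 0.03677·(13.4/0.353)·(803·0.108²/2) = 0.03677·37.96·4.683 = 6.536 Pa.
Q = V·A = 0.108·0.09787 = 0.01057 m³/s.
Pumping power P = QΔP = 0.01057·6.536 = 0.06909 W = 0.0691 W.

P ≈ 0.0691 W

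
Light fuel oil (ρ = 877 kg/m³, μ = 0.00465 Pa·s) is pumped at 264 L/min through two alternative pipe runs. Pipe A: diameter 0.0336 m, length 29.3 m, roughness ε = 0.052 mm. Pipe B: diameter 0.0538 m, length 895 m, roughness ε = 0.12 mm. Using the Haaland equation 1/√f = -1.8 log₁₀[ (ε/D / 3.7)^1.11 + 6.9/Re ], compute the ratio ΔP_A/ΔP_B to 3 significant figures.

ΔP_A/ΔP_B ≈ 0.307

Pipe A: V = Q/A = 0.0044/0.0008867 = 4.962 m/s; Re = 3.145e+04; ε/D = 0.00155; Haaland → f = 0.02668; ΔP_A = f(L/D)(ρV²/2) = 2.512e+05 Pa.
Pipe B: V = Q/A = 0.0044/0.002273 = 1.936 m/s; Re = 1.964e+04; ε/D = 0.00223; Haaland → f = 0.02997; ΔP_B = f(L/D)(ρV²/2) = 8.191e+05 Pa.
ΔP_A/ΔP_B = 2.512e+05/8.191e+05 = 0.307.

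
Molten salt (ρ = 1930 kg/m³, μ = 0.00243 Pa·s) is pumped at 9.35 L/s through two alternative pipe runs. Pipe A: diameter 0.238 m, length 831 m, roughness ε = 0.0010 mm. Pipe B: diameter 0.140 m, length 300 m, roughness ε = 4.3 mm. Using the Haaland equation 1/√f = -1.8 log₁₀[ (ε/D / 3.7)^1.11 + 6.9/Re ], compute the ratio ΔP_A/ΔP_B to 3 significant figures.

Pipe A: V = Q/A = 0.00935/0.04449 = 0.2102 m/s; Re = 3.973e+04; ε/D = 4.2e-06; Haaland → f = 0.02184; ΔP_A = f(L/D)(ρV²/2) = 3250 Pa.
Pipe B: V = Q/A = 0.00935/0.01539 = 0.6074 m/s; Re = 6.754e+04; ε/D = 0.0307; Haaland → f = 0.0583; ΔP_B = f(L/D)(ρV²/2) = 4.448e+04 Pa.
ΔP_A/ΔP_B = 3250/4.448e+04 = 0.0731.

ΔP_A/ΔP_B ≈ 0.0731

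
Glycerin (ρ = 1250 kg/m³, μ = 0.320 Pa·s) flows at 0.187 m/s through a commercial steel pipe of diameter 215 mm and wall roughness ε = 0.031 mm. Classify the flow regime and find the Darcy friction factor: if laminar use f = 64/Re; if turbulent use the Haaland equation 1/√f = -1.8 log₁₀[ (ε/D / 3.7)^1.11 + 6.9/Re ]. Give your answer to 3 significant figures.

f ≈ 0.408

Re = ρVD/μ = 1250·0.187·0.215/0.32 = 157.1.
Re < 2300 → laminar, so f = 64/Re = 0.4075 (roughness is irrelevant in laminar flow).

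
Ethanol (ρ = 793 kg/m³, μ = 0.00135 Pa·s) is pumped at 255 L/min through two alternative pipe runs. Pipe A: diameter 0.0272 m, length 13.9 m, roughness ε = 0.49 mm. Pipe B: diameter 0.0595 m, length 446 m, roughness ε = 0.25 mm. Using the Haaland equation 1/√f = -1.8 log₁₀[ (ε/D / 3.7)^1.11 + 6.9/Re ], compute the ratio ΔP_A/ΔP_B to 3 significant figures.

Pipe A: V = Q/A = 0.00425/0.0005811 = 7.314 m/s; Re = 1.169e+05; ε/D = 0.018; Haaland → f = 0.04718; ΔP_A = f(L/D)(ρV²/2) = 5.114e+05 Pa.
Pipe B: V = Q/A = 0.00425/0.002781 = 1.528 m/s; Re = 5.342e+04; ε/D = 0.0042; Haaland → f = 0.03061; ΔP_B = f(L/D)(ρV²/2) = 2.126e+05 Pa.
ΔP_A/ΔP_B = 5.114e+05/2.126e+05 = 2.41.

ΔP_A/ΔP_B ≈ 2.41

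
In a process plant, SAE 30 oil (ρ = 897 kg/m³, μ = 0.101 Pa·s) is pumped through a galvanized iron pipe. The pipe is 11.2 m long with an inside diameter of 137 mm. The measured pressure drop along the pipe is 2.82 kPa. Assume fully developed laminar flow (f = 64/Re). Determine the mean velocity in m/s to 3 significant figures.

For laminar flow, f = 64/Re with Re = ρVD/μ, so Darcy-Weisbach reduces to ΔP = 32μLV/D². Solving for V: V = ΔP·D²/(32μL) = 2820·(0.137)²/(32·0.101·11.2) = 1.462 m/s.
Check: Re = ρVD/μ = 897·1.462·0.137/0.101 = 1779 < 2300, so the laminar assumption holds.

V ≈ 1.46 m/s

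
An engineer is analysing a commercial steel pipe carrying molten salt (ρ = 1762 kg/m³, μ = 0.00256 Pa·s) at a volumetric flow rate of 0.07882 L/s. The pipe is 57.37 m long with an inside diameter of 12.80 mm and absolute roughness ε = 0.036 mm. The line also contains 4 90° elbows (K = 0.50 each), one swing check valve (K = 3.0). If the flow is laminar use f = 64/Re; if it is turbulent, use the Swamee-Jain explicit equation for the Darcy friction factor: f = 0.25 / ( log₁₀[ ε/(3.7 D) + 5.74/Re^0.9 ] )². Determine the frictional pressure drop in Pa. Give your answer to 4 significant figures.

ΔP ≈ 61620 Pa

Q = 0.07882 L/s = 0.07882/1000 = 7.882e-05 m³/s.
Cross-sectional area A = πD²/4 = π(0.0128)²/4 = 0.0001287 m²; mean velocity V = Q/A = 7.882e-05/0.0001287 = 0.6125 m/s.
Reynolds number Re = ρVD/μ = 1762 · 0.6125 · 0.0128 / 0.00256 = 5396.
Re > 4000 → turbulent. Relative roughness ε/D = 3.6e-05/0.0128 = 0.00281. Swamee-Jain: f = 0.25/(log₁₀[0.00281/3.7 + 5.74/5396^0.9])² = 0.25/(log₁₀[0.00076 + 0.00251])² = 0.25/(-2.485)² = 0.04048.
Total minor-loss coefficient ΣK = 4·0.5 + 1·3 = 5.
ΔP = [f·L/D + ΣK]·(ρV²/2) = [0.04048·57.37/0.0128 + 5]·(1762·0.6125²/2) = [181.4 + 5]·330.5 = 6.162e+04 Pa.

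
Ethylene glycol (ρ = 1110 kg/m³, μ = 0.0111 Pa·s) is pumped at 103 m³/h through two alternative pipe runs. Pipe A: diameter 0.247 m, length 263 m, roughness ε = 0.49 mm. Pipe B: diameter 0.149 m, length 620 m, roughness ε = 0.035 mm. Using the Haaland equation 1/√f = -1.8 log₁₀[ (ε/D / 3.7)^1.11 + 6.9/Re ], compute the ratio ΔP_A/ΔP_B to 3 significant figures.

Pipe A: V = Q/A = 0.02861/0.04792 = 0.5971 m/s; Re = 1.475e+04; ε/D = 0.00198; Haaland → f = 0.03103; ΔP_A = f(L/D)(ρV²/2) = 6539 Pa.
Pipe B: V = Q/A = 0.02861/0.01744 = 1.641 m/s; Re = 2.445e+04; ε/D = 0.000235; Haaland → f = 0.02495; ΔP_B = f(L/D)(ρV²/2) = 1.552e+05 Pa.
ΔP_A/ΔP_B = 6539/1.552e+05 = 0.0421.

ΔP_A/ΔP_B ≈ 0.0421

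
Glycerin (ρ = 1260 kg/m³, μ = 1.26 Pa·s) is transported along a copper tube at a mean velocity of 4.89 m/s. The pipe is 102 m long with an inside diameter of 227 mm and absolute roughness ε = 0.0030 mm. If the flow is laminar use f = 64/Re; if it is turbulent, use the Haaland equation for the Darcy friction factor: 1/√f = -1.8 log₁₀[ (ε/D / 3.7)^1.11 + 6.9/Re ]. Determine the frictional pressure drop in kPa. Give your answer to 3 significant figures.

Reynolds number Re = ρVD/μ = 1260 · 4.89 · 0.227 / 1.26 = 1110.
Re < 2300 → laminar flow, so f = 64/Re = 64/1110 = 0.05766 (the turbulent correlation is not needed).
Darcy-Weisbach: ΔP = f(L/D)(ρV²/2) = 0.05766·(102/0.227)·(1260·4.89²/2) = 0.05766·449.3·1.506e+04 = 3.903e+05 Pa.
ΔP = 3.903e+05 Pa = 390 kPa.

ΔP ≈ 390 kPa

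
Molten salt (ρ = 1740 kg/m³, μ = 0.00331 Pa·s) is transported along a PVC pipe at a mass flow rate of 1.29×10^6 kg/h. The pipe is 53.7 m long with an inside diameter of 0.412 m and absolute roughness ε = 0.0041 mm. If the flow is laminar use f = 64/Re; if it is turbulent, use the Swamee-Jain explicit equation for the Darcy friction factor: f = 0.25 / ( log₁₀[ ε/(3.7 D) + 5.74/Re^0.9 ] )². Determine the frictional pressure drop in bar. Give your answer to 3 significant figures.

ṁ = 1.29×10^6 kg/h = 1.29×10^6/3600 = 358.3 kg/s.
A = πD²/4 = π(0.412)²/4 = 0.1333 m²; mean velocity V = ṁ/(ρA) = 358.3/(1740 · 0.1333) = 1.545 m/s.
Reynolds number Re = ρVD/μ = 1740 · 1.545 · 0.412 / 0.00331 = 3.346e+05.
Re > 4000 → turbulent. Relative roughness ε/D = 4.1e-06/0.412 = 9.95e-06. Swamee-Jain: f = 0.25/(log₁₀[9.95e-06/3.7 + 5.74/3.346e+05^0.9])² = 0.25/(log₁₀[2.69e-06 + 6.12e-05])² = 0.25/(-4.194)² = 0.01421.
Darcy-Weisbach: ΔP = f(L/D)(ρV²/2) = 0.01421·(53.7/0.412)·(1740·1.545²/2) = 0.01421·130.3·2076 = 3845 Pa.
ΔP = 3845 Pa = 0.0384 bar.

ΔP ≈ 0.0384 bar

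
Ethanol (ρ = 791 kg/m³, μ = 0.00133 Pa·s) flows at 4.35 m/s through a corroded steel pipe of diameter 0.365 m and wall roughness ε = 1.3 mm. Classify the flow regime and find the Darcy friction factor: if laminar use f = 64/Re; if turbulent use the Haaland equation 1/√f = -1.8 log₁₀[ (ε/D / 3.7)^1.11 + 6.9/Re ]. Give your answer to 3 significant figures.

Re = ρVD/μ = 791·4.35·0.365/0.00133 = 9.443e+05.
Re > 4000 → turbulent. ε/D = 0.0013/0.365 = 0.00356; Haaland: 1/√f = -1.8 log₁₀[0.000448 + 7.31e-06] = 6.014, so f = 0.02764.

f ≈ 0.0276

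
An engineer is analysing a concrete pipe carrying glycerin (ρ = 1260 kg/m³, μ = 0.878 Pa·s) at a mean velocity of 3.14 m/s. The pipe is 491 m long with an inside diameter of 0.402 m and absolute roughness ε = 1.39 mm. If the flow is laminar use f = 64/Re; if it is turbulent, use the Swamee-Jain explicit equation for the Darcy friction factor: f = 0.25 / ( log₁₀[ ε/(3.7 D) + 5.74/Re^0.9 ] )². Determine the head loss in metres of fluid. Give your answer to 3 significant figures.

Reynolds number Re = ρVD/μ = 1260 · 3.14 · 0.402 / 0.878 = 1811.
Re < 2300 → laminar flow, so f = 64/Re = 64/1811 = 0.03533 (the turbulent correlation is not needed).
Darcy-Weisbach: ΔP = f(L/D)(ρV²/2) = 0.03533·(491/0.402)·(1260·3.14²/2) = 0.03533·1221·6212 = 2.68e+05 Pa.
Head loss h_f = ΔP/(ρg) = 2.68e+05/(1260·9.81) = 21.7 m.

h_f ≈ 21.7 m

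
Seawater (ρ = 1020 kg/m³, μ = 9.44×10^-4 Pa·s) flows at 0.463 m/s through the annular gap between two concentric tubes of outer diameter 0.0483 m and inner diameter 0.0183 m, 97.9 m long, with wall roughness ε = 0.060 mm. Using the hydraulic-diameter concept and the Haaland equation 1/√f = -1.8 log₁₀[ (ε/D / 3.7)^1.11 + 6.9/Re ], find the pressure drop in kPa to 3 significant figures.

ΔP ≈ 11.0 kPa

Hydraulic diameter D_h = 4A/P = D_o - D_i = 0.0483 - 0.0183 = 0.03 m.
Re = ρVD_h/μ = 1020·0.463·0.03/0.000944 = 1.501e+04.
ε/D_h = 6e-05/0.03 = 0.002; Haaland gives 1/√f = -1.8 log₁₀[0.000236+0.00046] = 5.683, so f = 0.03096.
ΔP = f(L/D_h)(ρV²/2) = 0.03096·97.9/0.03·109.3 = 1.105e+04 Pa.
ΔP = 11.0 kPa.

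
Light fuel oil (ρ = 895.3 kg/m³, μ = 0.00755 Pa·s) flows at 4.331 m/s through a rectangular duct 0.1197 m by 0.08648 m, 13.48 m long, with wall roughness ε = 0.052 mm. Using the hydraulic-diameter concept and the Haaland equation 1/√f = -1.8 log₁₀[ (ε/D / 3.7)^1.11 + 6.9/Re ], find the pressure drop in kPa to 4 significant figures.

ΔP ≈ 25.02 kPa

Hydraulic diameter D_h = 4A/P = 4·(0.1197·0.08648)/(2·(0.1197+0.08648)) = 0.04141/0.4124 = 0.1004 m.
Re = ρVD_h/μ = 895.3·4.331·0.1004/0.00755 = 5.157e+04.
ε/D_h = 5.2e-05/0.1004 = 0.000518; Haaland gives 1/√f = -1.8 log₁₀[5.27e-05+0.000134] = 6.713, so f = 0.02219.
ΔP = f(L/D_h)(ρV²/2) = 0.02219·13.48/0.1004·8397 = 2.502e+04 Pa.
ΔP = 25.02 kPa.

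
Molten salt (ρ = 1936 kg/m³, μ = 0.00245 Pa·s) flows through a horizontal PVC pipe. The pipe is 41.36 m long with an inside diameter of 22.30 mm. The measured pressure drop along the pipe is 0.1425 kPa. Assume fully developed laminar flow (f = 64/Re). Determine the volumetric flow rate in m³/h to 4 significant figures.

For laminar flow, f = 64/Re with Re = ρVD/μ, so Darcy-Weisbach reduces to ΔP = 32μLV/D². Solving for V: V = ΔP·D²/(32μL) = 142.5·(0.0223)²/(32·0.00245·41.36) = 0.02185 m/s.
Check: Re = ρVD/μ = 1936·0.02185·0.0223/0.00245 = 385.1 < 2300, so the laminar assumption holds.
Q = V·A = 0.02185·(π/4·0.0223²) = 8.535e-06 m³/s = 0.03073 m³/h.

Q ≈ 0.03073 m³/h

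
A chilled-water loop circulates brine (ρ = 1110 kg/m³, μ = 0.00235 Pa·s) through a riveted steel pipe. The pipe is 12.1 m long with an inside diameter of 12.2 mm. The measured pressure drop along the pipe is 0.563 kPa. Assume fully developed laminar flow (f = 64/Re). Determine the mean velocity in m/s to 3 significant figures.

V ≈ 0.0921 m/s

For laminar flow, f = 64/Re with Re = ρVD/μ, so Darcy-Weisbach reduces to ΔP = 32μLV/D². Solving for V: V = ΔP·D²/(32μL) = 563·(0.0122)²/(32·0.00235·12.1) = 0.09209 m/s.
Check: Re = ρVD/μ = 1110·0.09209·0.0122/0.00235 = 530.7 < 2300, so the laminar assumption holds.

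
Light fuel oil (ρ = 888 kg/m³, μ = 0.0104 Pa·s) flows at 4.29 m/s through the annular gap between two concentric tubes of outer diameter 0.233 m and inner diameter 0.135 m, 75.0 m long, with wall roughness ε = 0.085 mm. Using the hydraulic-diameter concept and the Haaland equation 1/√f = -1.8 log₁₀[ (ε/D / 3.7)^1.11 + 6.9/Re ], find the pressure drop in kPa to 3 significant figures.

ΔP ≈ 154 kPa

Hydraulic diameter D_h = 4A/P = D_o - D_i = 0.233 - 0.135 = 0.098 m.
Re = ρVD_h/μ = 888·4.29·0.098/0.0104 = 3.59e+04.
ε/D_h = 8.5e-05/0.098 = 0.000867; Haaland gives 1/√f = -1.8 log₁₀[9.35e-05+0.000192] = 6.379, so f = 0.02457.
ΔP = f(L/D_h)(ρV²/2) = 0.02457·75/0.098·8171 = 1.537e+05 Pa.
ΔP = 154 kPa.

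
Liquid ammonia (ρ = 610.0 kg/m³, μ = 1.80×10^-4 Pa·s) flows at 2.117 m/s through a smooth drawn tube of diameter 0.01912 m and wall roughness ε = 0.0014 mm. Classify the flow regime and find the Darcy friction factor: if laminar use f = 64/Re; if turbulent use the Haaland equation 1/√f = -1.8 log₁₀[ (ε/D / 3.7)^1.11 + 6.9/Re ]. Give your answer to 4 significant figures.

Re = ρVD/μ = 610·2.117·0.01912/0.00018 = 1.372e+05.
Re > 4000 → turbulent. ε/D = 1.4e-06/0.01912 = 7.32e-05; Haaland: 1/√f = -1.8 log₁₀[6.01e-06 + 5.03e-05] = 7.649, so f = 0.01709.

f ≈ 0.01709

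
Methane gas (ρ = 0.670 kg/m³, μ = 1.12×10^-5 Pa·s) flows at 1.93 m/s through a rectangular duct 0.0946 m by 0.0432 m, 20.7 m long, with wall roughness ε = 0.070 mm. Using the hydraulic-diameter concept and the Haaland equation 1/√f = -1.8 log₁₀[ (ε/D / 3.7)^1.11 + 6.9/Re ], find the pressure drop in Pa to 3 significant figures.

Hydraulic diameter D_h = 4A/P = 4·(0.0946·0.0432)/(2·(0.0946+0.0432)) = 0.01635/0.2756 = 0.05931 m.
Re = ρVD_h/μ = 0.67·1.93·0.05931/1.12e-05 = 6848.
ε/D_h = 7e-05/0.05931 = 0.00118; Haaland gives 1/√f = -1.8 log₁₀[0.000132+0.00101] = 5.298, so f = 0.03562.
ΔP = f(L/D_h)(ρV²/2) = 0.03562·20.7/0.05931·1.248 = 15.51 Pa.

ΔP ≈ 15.5 Pa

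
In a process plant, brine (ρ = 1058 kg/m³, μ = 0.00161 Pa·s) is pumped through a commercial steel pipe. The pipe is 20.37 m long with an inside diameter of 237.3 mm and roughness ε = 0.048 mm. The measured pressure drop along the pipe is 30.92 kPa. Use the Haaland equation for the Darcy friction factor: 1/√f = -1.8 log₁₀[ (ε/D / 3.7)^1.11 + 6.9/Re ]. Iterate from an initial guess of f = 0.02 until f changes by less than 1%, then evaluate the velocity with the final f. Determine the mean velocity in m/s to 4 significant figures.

V ≈ 6.834 m/s

Rearranging Darcy-Weisbach: V = √(2·ΔP·D/(f·L·ρ)). With ε/D = 4.8e-05/0.2373 = 0.000202, iterate starting from f = 0.02:
  f = 0.02 → V = √(2·3.092e+04·0.2373/(0.02·20.37·1058)) = 5.835 m/s; Re = ρVD/μ = 9.099e+05; f → 0.0147
  f = 0.0147 → V = 6.806 m/s; Re = 1.061e+06; f → 0.01458
Converged (Δf/f < 1%). With the final f = 0.01458: V = √(2·3.092e+04·0.2373/(0.01458·20.37·1058)) = 6.834 m/s.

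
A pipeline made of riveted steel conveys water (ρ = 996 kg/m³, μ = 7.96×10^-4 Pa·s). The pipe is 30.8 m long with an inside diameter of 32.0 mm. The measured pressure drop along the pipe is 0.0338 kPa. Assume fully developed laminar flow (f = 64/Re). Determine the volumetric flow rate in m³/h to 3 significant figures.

Q ≈ 0.128 m³/h

For laminar flow, f = 64/Re with Re = ρVD/μ, so Darcy-Weisbach reduces to ΔP = 32μLV/D². Solving for V: V = ΔP·D²/(32μL) = 33.8·(0.032)²/(32·0.000796·30.8) = 0.04412 m/s.
Check: Re = ρVD/μ = 996·0.04412·0.032/0.000796 = 1766 < 2300, so the laminar assumption holds.
Q = V·A = 0.04412·(π/4·0.032²) = 3.548e-05 m³/s = 0.128 m³/h.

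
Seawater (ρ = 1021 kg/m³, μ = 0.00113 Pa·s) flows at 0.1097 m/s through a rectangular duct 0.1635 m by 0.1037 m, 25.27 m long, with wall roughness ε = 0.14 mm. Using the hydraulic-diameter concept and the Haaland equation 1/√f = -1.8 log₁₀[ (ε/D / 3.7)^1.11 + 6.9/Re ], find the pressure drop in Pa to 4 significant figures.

ΔP ≈ 37.49 Pa

Hydraulic diameter D_h = 4A/P = 4·(0.1635·0.1037)/(2·(0.1635+0.1037)) = 0.06782/0.5344 = 0.1269 m.
Re = ρVD_h/μ = 1021·0.1097·0.1269/0.00113 = 1.258e+04.
ε/D_h = 0.00014/0.1269 = 0.0011; Haaland gives 1/√f = -1.8 log₁₀[0.000122+0.000549] = 5.712, so f = 0.03065.
ΔP = f(L/D_h)(ρV²/2) = 0.03065·25.27/0.1269·6.143 = 37.49 Pa.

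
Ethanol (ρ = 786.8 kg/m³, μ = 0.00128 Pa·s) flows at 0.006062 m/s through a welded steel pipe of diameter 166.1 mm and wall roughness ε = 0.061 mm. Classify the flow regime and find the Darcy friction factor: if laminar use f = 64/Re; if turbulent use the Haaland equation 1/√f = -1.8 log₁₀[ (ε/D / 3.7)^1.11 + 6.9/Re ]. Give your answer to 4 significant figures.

f ≈ 0.1034

Re = ρVD/μ = 786.8·0.006062·0.1661/0.00128 = 618.9.
Re < 2300 → laminar, so f = 64/Re = 0.1034 (roughness is irrelevant in laminar flow).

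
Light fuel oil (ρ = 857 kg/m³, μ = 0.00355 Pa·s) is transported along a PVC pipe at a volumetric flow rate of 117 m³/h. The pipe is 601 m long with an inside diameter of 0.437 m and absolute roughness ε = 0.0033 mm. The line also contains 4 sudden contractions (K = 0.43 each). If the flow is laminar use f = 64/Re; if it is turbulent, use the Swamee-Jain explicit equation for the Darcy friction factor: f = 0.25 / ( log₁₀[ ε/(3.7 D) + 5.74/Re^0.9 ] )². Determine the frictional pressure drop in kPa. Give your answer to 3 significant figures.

ΔP ≈ 0.726 kPa

Q = 117 m³/h = 117/3600 = 0.0325 m³/s.
Cross-sectional area A = πD²/4 = π(0.437)²/4 = 0.15 m²; mean velocity V = Q/A = 0.0325/0.15 = 0.2167 m/s.
Reynolds number Re = ρVD/μ = 857 · 0.2167 · 0.437 / 0.00355 = 2.286e+04.
Re > 4000 → turbulent. Relative roughness ε/D = 3.3e-06/0.437 = 7.55e-06. Swamee-Jain: f = 0.25/(log₁₀[7.55e-06/3.7 + 5.74/2.286e+04^0.9])² = 0.25/(log₁₀[2.04e-06 + 0.000685])² = 0.25/(-3.163)² = 0.02499.
Total minor-loss coefficient ΣK = 4·0.43 = 1.72.
ΔP = [f·L/D + ΣK]·(ρV²/2) = [0.02499·601/0.437 + 1.72]·(857·0.2167²/2) = [34.37 + 1.72]·20.12 = 726.1 Pa.
ΔP = 726.1 Pa = 0.726 kPa.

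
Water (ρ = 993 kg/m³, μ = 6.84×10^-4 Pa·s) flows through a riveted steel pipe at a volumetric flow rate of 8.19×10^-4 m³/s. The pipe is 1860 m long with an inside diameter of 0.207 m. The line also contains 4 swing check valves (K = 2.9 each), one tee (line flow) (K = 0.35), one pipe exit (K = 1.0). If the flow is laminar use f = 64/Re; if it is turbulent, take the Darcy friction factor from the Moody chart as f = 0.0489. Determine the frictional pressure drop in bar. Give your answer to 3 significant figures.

ΔP ≈ 0.00133 bar

Cross-sectional area A = πD²/4 = π(0.207)²/4 = 0.03365 m²; mean velocity V = Q/A = 0.000819/0.03365 = 0.02434 m/s.
Reynolds number Re = ρVD/μ = 993 · 0.02434 · 0.207 / 0.000684 = 7313.
Re > 4000 → turbulent; use the Moody-chart value f = 0.0489.
Total minor-loss coefficient ΣK = 4·2.9 + 1·0.35 + 1·1 = 12.9.
ΔP = [f·L/D + ΣK]·(ρV²/2) = [0.0489·1860/0.207 + 12.9]·(993·0.02434²/2) = [439.4 + 12.9]·0.2941 = 133 Pa.
ΔP = 133 Pa = 0.00133 bar.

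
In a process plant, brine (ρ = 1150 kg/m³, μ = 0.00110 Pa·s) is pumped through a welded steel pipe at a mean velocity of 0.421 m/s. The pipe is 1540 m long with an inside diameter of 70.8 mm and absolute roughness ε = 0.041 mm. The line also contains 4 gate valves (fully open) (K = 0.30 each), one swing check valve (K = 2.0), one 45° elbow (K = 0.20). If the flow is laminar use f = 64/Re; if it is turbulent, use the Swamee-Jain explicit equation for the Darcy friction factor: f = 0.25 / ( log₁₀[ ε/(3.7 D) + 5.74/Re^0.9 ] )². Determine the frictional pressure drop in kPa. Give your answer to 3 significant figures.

ΔP ≈ 55.5 kPa

Reynolds number Re = ρVD/μ = 1150 · 0.421 · 0.0708 / 0.0011 = 3.116e+04.
Re > 4000 → turbulent. Relative roughness ε/D = 4.1e-05/0.0708 = 0.000579. Swamee-Jain: f = 0.25/(log₁₀[0.000579/3.7 + 5.74/3.116e+04^0.9])² = 0.25/(log₁₀[0.000157 + 0.000518])² = 0.25/(-3.171)² = 0.02487.
Total minor-loss coefficient ΣK = 4·0.3 + 1·2 + 1·0.2 = 3.4.
ΔP = [f·L/D + ΣK]·(ρV²/2) = [0.02487·1540/0.0708 + 3.4]·(1150·0.421²/2) = [540.9 + 3.4]·101.9 = 5.547e+04 Pa.
ΔP = 5.547e+04 Pa = 55.5 kPa.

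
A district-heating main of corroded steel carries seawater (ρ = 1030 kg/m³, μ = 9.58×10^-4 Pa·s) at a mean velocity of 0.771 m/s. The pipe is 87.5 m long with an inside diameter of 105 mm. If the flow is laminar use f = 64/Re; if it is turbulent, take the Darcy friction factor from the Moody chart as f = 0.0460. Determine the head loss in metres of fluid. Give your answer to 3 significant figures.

Reynolds number Re = ρVD/μ = 1030 · 0.771 · 0.105 / 0.000958 = 8.704e+04.
Re > 4000 → turbulent; use the Moody-chart value f = 0.0460.
Darcy-Weisbach: ΔP = f(L/D)(ρV²/2) = 0.046·(87.5/0.105)·(1030·0.771²/2) = 0.046·833.3·306.1 = 1.174e+04 Pa.
Head loss h_f = ΔP/(ρg) = 1.174e+04/(1030·9.81) = 1.16 m.

h_f ≈ 1.16 m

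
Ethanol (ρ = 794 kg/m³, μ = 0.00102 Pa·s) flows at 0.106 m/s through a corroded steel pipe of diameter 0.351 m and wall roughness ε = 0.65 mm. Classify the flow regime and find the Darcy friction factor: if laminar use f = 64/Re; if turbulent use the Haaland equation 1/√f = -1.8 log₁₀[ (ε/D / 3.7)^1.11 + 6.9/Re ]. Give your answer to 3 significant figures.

Re = ρVD/μ = 794·0.106·0.351/0.00102 = 2.896e+04.
Re > 4000 → turbulent. ε/D = 0.00065/0.351 = 0.00185; Haaland: 1/√f = -1.8 log₁₀[0.000217 + 0.000238] = 6.015, so f = 0.02764.

f ≈ 0.0276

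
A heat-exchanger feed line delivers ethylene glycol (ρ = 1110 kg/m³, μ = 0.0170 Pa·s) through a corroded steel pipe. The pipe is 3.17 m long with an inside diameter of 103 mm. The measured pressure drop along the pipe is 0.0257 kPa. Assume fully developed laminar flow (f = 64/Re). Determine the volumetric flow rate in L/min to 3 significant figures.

For laminar flow, f = 64/Re with Re = ρVD/μ, so Darcy-Weisbach reduces to ΔP = 32μLV/D². Solving for V: V = ΔP·D²/(32μL) = 25.7·(0.103)²/(32·0.017·3.17) = 0.1581 m/s.
Check: Re = ρVD/μ = 1110·0.1581·0.103/0.017 = 1063 < 2300, so the laminar assumption holds.
Q = V·A = 0.1581·(π/4·0.103²) = 0.001317 m³/s = 79.0 L/min.

Q ≈ 79.0 L/min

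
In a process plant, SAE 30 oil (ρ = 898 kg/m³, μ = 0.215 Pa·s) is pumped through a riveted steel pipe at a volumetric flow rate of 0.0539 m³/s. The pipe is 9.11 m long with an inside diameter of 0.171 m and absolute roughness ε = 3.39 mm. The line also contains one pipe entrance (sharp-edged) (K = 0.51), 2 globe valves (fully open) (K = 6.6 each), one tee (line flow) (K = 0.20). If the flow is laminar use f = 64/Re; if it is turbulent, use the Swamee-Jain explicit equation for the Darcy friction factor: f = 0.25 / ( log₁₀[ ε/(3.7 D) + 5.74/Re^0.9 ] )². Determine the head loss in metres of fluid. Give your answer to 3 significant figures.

Cross-sectional area A = πD²/4 = π(0.171)²/4 = 0.02297 m²; mean velocity V = Q/A = 0.0539/0.02297 = 2.347 m/s.
Reynolds number Re = ρVD/μ = 898 · 2.347 · 0.171 / 0.215 = 1676.
Re < 2300 → laminar flow, so f = 64/Re = 64/1676 = 0.03818 (the turbulent correlation is not needed).
Total minor-loss coefficient ΣK = 1·0.51 + 2·6.6 + 1·0.2 = 13.9.
ΔP = [f·L/D + ΣK]·(ρV²/2) = [0.03818·9.11/0.171 + 13.9]·(898·2.347²/2) = [2.034 + 13.9]·2473 = 3.943e+04 Pa.
Head loss h_f = ΔP/(ρg) = 3.943e+04/(898·9.81) = 4.48 m.

h_f ≈ 4.48 m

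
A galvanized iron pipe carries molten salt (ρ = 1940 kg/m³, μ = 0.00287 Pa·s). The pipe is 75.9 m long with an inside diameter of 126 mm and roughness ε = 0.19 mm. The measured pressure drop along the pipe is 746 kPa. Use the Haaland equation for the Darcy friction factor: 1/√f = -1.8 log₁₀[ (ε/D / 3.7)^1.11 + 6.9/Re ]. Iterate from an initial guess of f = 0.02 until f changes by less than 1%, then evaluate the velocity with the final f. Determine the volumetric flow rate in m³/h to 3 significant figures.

Rearranging Darcy-Weisbach: V = √(2·ΔP·D/(f·L·ρ)). With ε/D = 0.00019/0.126 = 0.00151, iterate starting from f = 0.02:
  f = 0.02 → V = √(2·7.46e+05·0.126/(0.02·75.9·1940)) = 7.99 m/s; Re = ρVD/μ = 6.805e+05; f → 0.02209
  f = 0.02209 → V = 7.602 m/s; Re = 6.475e+05; f → 0.0221
Converged (Δf/f < 1%). With the final f = 0.0221: V = √(2·7.46e+05·0.126/(0.0221·75.9·1940)) = 7.6 m/s.
Q = V·A = 7.6·(π/4·0.126²) = 0.09476 m³/s = 341 m³/h.

Q ≈ 341 m³/h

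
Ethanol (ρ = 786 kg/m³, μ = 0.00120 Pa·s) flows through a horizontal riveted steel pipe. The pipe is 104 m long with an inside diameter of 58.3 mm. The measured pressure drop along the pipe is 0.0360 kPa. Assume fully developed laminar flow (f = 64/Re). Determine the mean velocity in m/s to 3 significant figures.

V ≈ 0.0306 m/s

For laminar flow, f = 64/Re with Re = ρVD/μ, so Darcy-Weisbach reduces to ΔP = 32μLV/D². Solving for V: V = ΔP·D²/(32μL) = 36·(0.0583)²/(32·0.0012·104) = 0.03064 m/s.
Check: Re = ρVD/μ = 786·0.03064·0.0583/0.0012 = 1170 < 2300, so the laminar assumption holds.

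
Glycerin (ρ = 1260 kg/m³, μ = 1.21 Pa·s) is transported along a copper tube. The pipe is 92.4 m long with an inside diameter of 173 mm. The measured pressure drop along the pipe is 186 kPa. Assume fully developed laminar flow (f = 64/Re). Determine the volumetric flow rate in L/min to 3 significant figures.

For laminar flow, f = 64/Re with Re = ρVD/μ, so Darcy-Weisbach reduces to ΔP = 32μLV/D². Solving for V: V = ΔP·D²/(32μL) = 1.86e+05·(0.173)²/(32·1.21·92.4) = 1.556 m/s.
Check: Re = ρVD/μ = 1260·1.556·0.173/1.21 = 280.3 < 2300, so the laminar assumption holds.
Q = V·A = 1.556·(π/4·0.173²) = 0.03657 m³/s = 2190 L/min.

Q ≈ 2190 L/min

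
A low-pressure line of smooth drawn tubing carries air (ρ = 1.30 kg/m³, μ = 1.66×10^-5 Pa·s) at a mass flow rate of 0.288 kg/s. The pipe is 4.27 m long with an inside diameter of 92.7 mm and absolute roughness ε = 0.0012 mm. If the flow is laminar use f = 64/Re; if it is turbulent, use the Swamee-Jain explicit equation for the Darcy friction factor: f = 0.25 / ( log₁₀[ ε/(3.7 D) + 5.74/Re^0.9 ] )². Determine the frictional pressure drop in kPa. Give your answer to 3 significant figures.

A = πD²/4 = π(0.0927)²/4 = 0.006749 m²; mean velocity V = ṁ/(ρA) = 0.288/(1.3 · 0.006749) = 32.82 m/s.
Reynolds number Re = ρVD/μ = 1.3 · 32.82 · 0.0927 / 1.66e-05 = 2.383e+05.
Re > 4000 → turbulent. Relative roughness ε/D = 1.2e-06/0.0927 = 1.29e-05. Swamee-Jain: f = 0.25/(log₁₀[1.29e-05/3.7 + 5.74/2.383e+05^0.9])² = 0.25/(log₁₀[3.5e-06 + 8.31e-05])² = 0.25/(-4.063)² = 0.01515.
Darcy-Weisbach: ΔP = f(L/D)(ρV²/2) = 0.01515·(4.27/0.0927)·(1.3·32.82²/2) = 0.01515·46.06·700.3 = 488.6 Pa.
ΔP = 488.6 Pa = 0.489 kPa.

ΔP ≈ 0.489 kPa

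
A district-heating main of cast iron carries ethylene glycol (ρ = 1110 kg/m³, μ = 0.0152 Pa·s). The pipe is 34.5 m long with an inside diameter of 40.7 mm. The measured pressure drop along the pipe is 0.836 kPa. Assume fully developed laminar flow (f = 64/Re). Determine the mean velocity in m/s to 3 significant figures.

For laminar flow, f = 64/Re with Re = ρVD/μ, so Darcy-Weisbach reduces to ΔP = 32μLV/D². Solving for V: V = ΔP·D²/(32μL) = 836·(0.0407)²/(32·0.0152·34.5) = 0.08252 m/s.
Check: Re = ρVD/μ = 1110·0.08252·0.0407/0.0152 = 245.3 < 2300, so the laminar assumption holds.

V ≈ 0.0825 m/s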